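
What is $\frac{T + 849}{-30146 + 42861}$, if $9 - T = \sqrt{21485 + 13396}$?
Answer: $\frac{858}{12715} - \frac{\sqrt{34881}}{12715} \approx 0.052791$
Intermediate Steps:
$T = 9 - \sqrt{34881}$ ($T = 9 - \sqrt{21485 + 13396} = 9 - \sqrt{34881} \approx -177.76$)
$\frac{T + 849}{-30146 + 42861} = \frac{\left(9 - \sqrt{34881}\right) + 849}{-30146 + 42861} = \frac{858 - \sqrt{34881}}{12715} = \left(858 - \sqrt{34881}\right) \frac{1}{12715} = \frac{858}{12715} - \frac{\sqrt{34881}}{12715}$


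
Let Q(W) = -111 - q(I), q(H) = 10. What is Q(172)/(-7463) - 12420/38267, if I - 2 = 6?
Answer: -5180009/16799213 ≈ -0.30835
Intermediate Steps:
I = 8 (I = 2 + 6 = 8)
Q(W) = -121 (Q(W) = -111 - 1*10 = -111 - 10 = -121)
Q(172)/(-7463) - 12420/38267 = -121/(-7463) - 12420/38267 = -121*(-1/7463) - 12420*1/38267 = 121/7463 - 12420/38267 = -5180009/16799213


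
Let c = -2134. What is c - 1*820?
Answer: -2954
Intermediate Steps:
c - 1*820 = -2134 - 1*820 = -2134 - 820 = -2954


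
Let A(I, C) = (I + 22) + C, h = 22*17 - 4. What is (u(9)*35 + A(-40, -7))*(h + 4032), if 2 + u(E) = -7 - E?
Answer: -2883310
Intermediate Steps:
h = 370 (h = 374 - 4 = 370)
u(E) = -9 - E (u(E) = -2 + (-7 - E) = -9 - E)
A(I, C) = 22 + C + I (A(I, C) = (22 + I) + C = 22 + C + I)
(u(9)*35 + A(-40, -7))*(h + 4032) = ((-9 - 1*9)*35 + (22 - 7 - 40))*(370 + 4032) = ((-9 - 9)*35 - 25)*4402 = (-18*35 - 25)*4402 = (-630 - 25)*4402 = -655*4402 = -2883310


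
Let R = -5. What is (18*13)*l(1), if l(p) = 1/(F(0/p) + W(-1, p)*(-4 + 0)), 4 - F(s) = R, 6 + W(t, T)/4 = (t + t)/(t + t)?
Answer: 234/89 ≈ 2.6292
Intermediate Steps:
W(t, T) = -20 (W(t, T) = -24 + 4*((t + t)/(t + t)) = -24 + 4*((2*t)/((2*t))) = -24 + 4*((2*t)*(1/(2*t))) = -24 + 4*1 = -24 + 4 = -20)
F(s) = 9 (F(s) = 4 - 1*(-5) = 4 + 5 = 9)
l(p) = 1/89 (l(p) = 1/(9 - 20*(-4 + 0)) = 1/(9 - 20*(-4)) = 1/(9 + 80) = 1/89)
(18*13)*l(1) = (18*13)*(1/89) = 234*(1/89) = 234/89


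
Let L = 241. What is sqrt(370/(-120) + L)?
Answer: sqrt(8565)/6 ≈ 15.425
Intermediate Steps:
sqrt(370/(-120) + L) = sqrt(370/(-120) + 241) = sqrt(370*(-1/120) + 241) = sqrt(-37/12 + 241) = sqrt(2855/12) = sqrt(8565)/6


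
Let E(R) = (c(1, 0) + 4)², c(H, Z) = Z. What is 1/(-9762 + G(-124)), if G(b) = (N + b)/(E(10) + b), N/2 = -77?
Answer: -54/527009 ≈ -0.00010247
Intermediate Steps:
N = -154 (N = 2*(-77) = -154)
E(R) = 16 (E(R) = (0 + 4)² = 4² = 16)
G(b) = (-154 + b)/(16 + b)
1/(-9762 + G(-124)) = 1/(-9762 + (-154 - 124)/(16 - 124)) = 1/(-9762 - 278/(-108)) = 1/(-9762 - 1/108*(-278)) = 1/(-9762 + 139/54) = 1/(-527009/54) = -54/527009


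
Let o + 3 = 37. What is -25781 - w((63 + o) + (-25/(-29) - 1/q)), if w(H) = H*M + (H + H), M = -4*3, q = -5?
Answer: -719211/29 ≈ -24800.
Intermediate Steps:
o = 34 (o = -3 + 37 = 34)
M = -12
w(H) = -10*H (w(H) = H*(-12) + (H + H) = -12*H + 2*H = -10*H)
-25781 - w((63 + o) + (-25/(-29) - 1/q)) = -25781 - (-10)*((63 + 34) + (-25/(-29) - 1/(-5))) = -25781 - (-10)*(97 + (-25*(-1/29) - 1*(-⅕))) = -25781 - (-10)*(97 + (25/29 + ⅕)) = -25781 - (-10)*(97 + 154/145) = -25781 - (-10)*14219/145 = -25781 - 1*(-28438/29) = -25781 + 28438/29 = -719211/29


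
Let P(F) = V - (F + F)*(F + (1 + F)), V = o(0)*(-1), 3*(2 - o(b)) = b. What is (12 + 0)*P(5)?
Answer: -1344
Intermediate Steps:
o(b) = 2 - b/3
V = -2 (V = (2 - 1/3*0)*(-1) = (2 + 0)*(-1) = 2*(-1) = -2)
P(F) = -2 - 2*F*(1 + 2*F) (P(F) = -2 - (F + F)*(F + (1 + F)) = -2 - 2*F*(1 + 2*F))
(12 + 0)*P(5) = (12 + 0)*(-2 - 4*5**2 - 2*5) = 12*(-2 - 4*25 - 10) = 12*(-2 - 100 - 10) = 12*(-112) = -1344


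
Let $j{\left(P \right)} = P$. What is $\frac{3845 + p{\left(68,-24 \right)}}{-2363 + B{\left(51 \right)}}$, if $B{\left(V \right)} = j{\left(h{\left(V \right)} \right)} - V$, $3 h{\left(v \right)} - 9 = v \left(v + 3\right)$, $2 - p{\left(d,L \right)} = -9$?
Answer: $- \frac{3856}{1493} \approx -2.5827$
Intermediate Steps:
$p{\left(d,L \right)} = 11$ ($p{\left(d,L \right)} = 2 - -9 = 2 + 9 = 11$)
$h{\left(v \right)} = 3 + \frac{v \left(3 + v\right)}{3}$ ($h{\left(v \right)} = 3 + \frac{v \left(v + 3\right)}{3} = 3 + \frac{v \left(3 + v\right)}{3}$)
$B{\left(V \right)} = 3 + \frac{V^{2}}{3}$ ($B{\left(V \right)} = \left(3 + V + \frac{V^{2}}{3}\right) - V = 3 + \frac{V^{2}}{3}$)
$\frac{3845 + p{\left(68,-24 \right)}}{-2363 + B{\left(51 \right)}} = \frac{3845 + 11}{-2363 + \left(3 + \frac{51^{2}}{3}\right)} = \frac{3856}{-2363 + \left(3 + \frac{1}{3} \cdot 2601\right)} = \frac{3856}{-2363 + \left(3 + 867\right)} = \frac{3856}{-2363 + 870} = \frac{3856}{-1493} = 3856 \left(- \frac{1}{1493}\right) = - \frac{3856}{1493}$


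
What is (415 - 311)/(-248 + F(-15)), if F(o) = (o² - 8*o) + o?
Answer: 52/41 ≈ 1.2683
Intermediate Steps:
F(o) = o² - 7*o
(415 - 311)/(-248 + F(-15)) = (415 - 311)/(-248 - 15*(-7 - 15)) = 104/(-248 - 15*(-22)) = 104/(-248 + 330) = 104/82 = 104*(1/82) = 52/41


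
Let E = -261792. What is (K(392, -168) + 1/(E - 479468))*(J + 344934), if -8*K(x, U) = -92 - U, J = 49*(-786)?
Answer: -107890037691/37063 ≈ -2.9110e+6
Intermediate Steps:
J = -38514
K(x, U) = 23/2 + U/8 (K(x, U) = -(-92 - U)/8 = 23/2 + U/8)
(K(392, -168) + 1/(E - 479468))*(J + 344934) = ((23/2 + (1/8)*(-168)) + 1/(-261792 - 479468))*(-38514 + 344934) = ((23/2 - 21) + 1/(-741260))*306420 = (-19/2 - 1/741260)*306420 = -7041971/741260*306420 = -107890037691/37063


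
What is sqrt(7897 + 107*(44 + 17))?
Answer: 2*sqrt(3606) ≈ 120.10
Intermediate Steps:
sqrt(7897 + 107*(44 + 17)) = sqrt(7897 + 107*61) = sqrt(7897 + 6527) = sqrt(14424) = 2*sqrt(3606)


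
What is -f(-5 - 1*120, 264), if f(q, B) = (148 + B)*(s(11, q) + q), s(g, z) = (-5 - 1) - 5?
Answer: 56032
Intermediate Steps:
s(g, z) = -11 (s(g, z) = -6 - 5 = -11)
f(q, B) = (-11 + q)*(148 + B) (f(q, B) = (148 + B)*(-11 + q) = (-11 + q)*(148 + B))
-f(-5 - 1*120, 264) = -(-1628 - 11*264 + 148*(-5 - 1*120) + 264*(-5 - 1*120)) = -(-1628 - 2904 + 148*(-5 - 120) + 264*(-5 - 120)) = -(-1628 - 2904 + 148*(-125) + 264*(-125)) = -(-1628 - 2904 - 18500 - 33000) = -1*(-56032) = 56032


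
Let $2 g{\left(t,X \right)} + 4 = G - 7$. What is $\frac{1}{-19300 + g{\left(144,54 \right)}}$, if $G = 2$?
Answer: $- \frac{2}{38609} \approx -5.1801 \cdot 10^{-5}$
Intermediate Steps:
$g{\left(t,X \right)} = - \frac{9}{2}$ ($g{\left(t,X \right)} = -2 + \frac{2 - 7}{2} = -2 + \frac{1}{2} \left(-5\right) = -2 - \frac{5}{2} = - \frac{9}{2}$)
$\frac{1}{-19300 + g{\left(144,54 \right)}} = \frac{1}{-19300 - \frac{9}{2}} = \frac{1}{- \frac{38609}{2}} = - \frac{2}{38609}$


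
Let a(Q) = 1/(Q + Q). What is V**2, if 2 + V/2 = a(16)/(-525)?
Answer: 1129027201/70560000 ≈ 16.001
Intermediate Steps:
a(Q) = 1/(2*Q)
V = -33601/8400 (V = -4 + 2*(((1/2)/16)/(-525)) = -4 + 2*(((1/2)*(1/16))*(-1/525)) = -4 + 2*((1/32)*(-1/525)) = -4 + 2*(-1/16800) = -4 - 1/8400 = -33601/8400 ≈ -4.0001)
V**2 = (-33601/8400)**2 = 1129027201/70560000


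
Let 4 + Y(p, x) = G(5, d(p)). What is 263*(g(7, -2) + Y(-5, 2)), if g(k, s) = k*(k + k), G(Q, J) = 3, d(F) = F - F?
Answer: 25511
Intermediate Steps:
d(F) = 0
g(k, s) = 2*k² (g(k, s) = k*(2*k) = 2*k²)
Y(p, x) = -1 (Y(p, x) = -4 + 3 = -1)
263*(g(7, -2) + Y(-5, 2)) = 263*(2*7² - 1) = 263*(2*49 - 1) = 263*(98 - 1) = 263*97 = 25511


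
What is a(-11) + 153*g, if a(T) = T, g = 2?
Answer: 295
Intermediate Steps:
a(-11) + 153*g = -11 + 153*2 = -11 + 306 = 295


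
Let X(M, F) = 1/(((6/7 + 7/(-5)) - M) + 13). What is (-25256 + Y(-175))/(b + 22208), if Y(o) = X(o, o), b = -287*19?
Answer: -165704581/109929555 ≈ -1.5074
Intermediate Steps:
X(M, F) = 1/(436/35 - M) (X(M, F) = 1/(((6*(1/7) + 7*(-1/5)) - M) + 13) = 1/(((6/7 - 7/5) - M) + 13) = 1/((-19/35 - M) + 13) = 1/(436/35 - M))
b = -5453
Y(o) = -35/(-436 + 35*o)
(-25256 + Y(-175))/(b + 22208) = (-25256 - 35/(-436 + 35*(-175)))/(-5453 + 22208) = (-25256 - 35/(-436 - 6125))/16755 = (-25256 - 35/(-6561))*(1/16755) = (-25256 - 35*(-1/6561))*(1/16755) = (-25256 + 35/6561)*(1/16755) = -165704581/6561*1/16755 = -165704581/109929555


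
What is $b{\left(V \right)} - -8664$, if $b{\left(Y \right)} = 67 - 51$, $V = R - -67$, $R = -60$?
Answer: $8680$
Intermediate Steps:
$V = 7$ ($V = -60 - -67 = -60 + 67 = 7$)
$b{\left(Y \right)} = 16$ ($b{\left(Y \right)} = 67 - 51 = 16$)
$b{\left(V \right)} - -8664 = 16 - -8664 = 16 + 8664 = 8680$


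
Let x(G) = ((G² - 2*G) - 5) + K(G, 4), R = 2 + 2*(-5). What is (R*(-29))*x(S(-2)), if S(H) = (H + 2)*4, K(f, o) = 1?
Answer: -928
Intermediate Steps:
S(H) = 8 + 4*H (S(H) = (2 + H)*4 = 8 + 4*H)
R = -8 (R = 2 - 10 = -8)
x(G) = -4 + G² - 2*G (x(G) = ((G² - 2*G) - 5) + 1 = (-5 + G² - 2*G) + 1 = -4 + G² - 2*G)
(R*(-29))*x(S(-2)) = (-8*(-29))*(-4 + (8 + 4*(-2))² - 2*(8 + 4*(-2))) = 232*(-4 + (8 - 8)² - 2*(8 - 8)) = 232*(-4 + 0² - 2*0) = 232*(-4 + 0 + 0) = 232*(-4) = -928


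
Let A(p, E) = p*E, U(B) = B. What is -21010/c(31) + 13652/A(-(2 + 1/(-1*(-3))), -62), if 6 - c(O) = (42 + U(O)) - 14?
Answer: 5644504/11501 ≈ 490.78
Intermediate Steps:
c(O) = -22 - O (c(O) = 6 - ((42 + O) - 14) = 6 - (28 + O) = 6 + (-28 - O) = -22 - O)
A(p, E) = E*p
-21010/c(31) + 13652/A(-(2 + 1/(-1*(-3))), -62) = -21010/(-22 - 1*31) + 13652/((-(-62)*(2 + 1/(-1*(-3))))) = -21010/(-22 - 31) + 13652/((-(-62)*(2 + 1/3))) = -21010/(-53) + 13652/((-(-62)*(2 + 1/3))) = -21010*(-1/53) + 13652/((-(-62)*7/3)) = 21010/53 + 13652/((-62*(-7/3))) = 21010/53 + 13652/(434/3) = 21010/53 + 13652*(3/434) = 21010/53 + 20478/217 = 5644504/11501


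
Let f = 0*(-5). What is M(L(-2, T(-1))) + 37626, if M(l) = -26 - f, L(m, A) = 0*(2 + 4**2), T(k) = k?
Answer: 37600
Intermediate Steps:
L(m, A) = 0 (L(m, A) = 0*(2 + 16) = 0*18 = 0)
f = 0
M(l) = -26 (M(l) = -26 - 1*0 = -26 + 0 = -26)
M(L(-2, T(-1))) + 37626 = -26 + 37626 = 37600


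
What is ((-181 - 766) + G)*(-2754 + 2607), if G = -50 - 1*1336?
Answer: 342951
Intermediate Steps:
G = -1386 (G = -50 - 1336 = -1386)
((-181 - 766) + G)*(-2754 + 2607) = ((-181 - 766) - 1386)*(-2754 + 2607) = (-947 - 1386)*(-147) = -2333*(-147) = 342951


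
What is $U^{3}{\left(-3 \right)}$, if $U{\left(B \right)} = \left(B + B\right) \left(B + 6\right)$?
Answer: $-5832$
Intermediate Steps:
$U{\left(B \right)} = 2 B \left(6 + B\right)$
$U^{3}{\left(-3 \right)} = \left(2 \left(-3\right) \left(6 - 3\right)\right)^{3} = \left(2 \left(-3\right) 3\right)^{3} = \left(-18\right)^{3} = -5832$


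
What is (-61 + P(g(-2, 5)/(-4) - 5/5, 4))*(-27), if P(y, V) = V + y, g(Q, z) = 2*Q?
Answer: 1539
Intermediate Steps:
(-61 + P(g(-2, 5)/(-4) - 5/5, 4))*(-27) = (-61 + (4 + ((2*(-2))/(-4) - 5/5)))*(-27) = (-61 + (4 + (-4*(-1/4) - 5*1/5)))*(-27) = (-61 + (4 + (1 - 1)))*(-27) = (-61 + (4 + 0))*(-27) = (-61 + 4)*(-27) = -57*(-27) = 1539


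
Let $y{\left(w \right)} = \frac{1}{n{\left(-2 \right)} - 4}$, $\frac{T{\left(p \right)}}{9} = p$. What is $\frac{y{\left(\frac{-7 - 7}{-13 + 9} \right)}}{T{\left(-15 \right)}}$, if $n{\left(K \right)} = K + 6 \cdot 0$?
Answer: $\frac{1}{810} \approx 0.0012346$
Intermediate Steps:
$T{\left(p \right)} = 9 p$
$n{\left(K \right)} = K$ ($n{\left(K \right)} = K + 0 = K$)
$y{\left(w \right)} = - \frac{1}{6}$ ($y{\left(w \right)} = \frac{1}{-2 - 4} = \frac{1}{-6} = - \frac{1}{6}$)
$\frac{y{\left(\frac{-7 - 7}{-13 + 9} \right)}}{T{\left(-15 \right)}} = - \frac{1}{6 \cdot 9 \left(-15\right)} = - \frac{1}{6 \left(-135\right)} = \left(- \frac{1}{6}\right) \left(- \frac{1}{135}\right) = \frac{1}{810}$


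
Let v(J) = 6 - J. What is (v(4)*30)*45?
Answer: 2700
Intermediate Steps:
(v(4)*30)*45 = ((6 - 1*4)*30)*45 = ((6 - 4)*30)*45 = (2*30)*45 = 60*45 = 2700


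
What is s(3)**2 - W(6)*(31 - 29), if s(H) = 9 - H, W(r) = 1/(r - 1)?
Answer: 178/5 ≈ 35.600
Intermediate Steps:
W(r) = 1/(-1 + r)
s(3)**2 - W(6)*(31 - 29) = (9 - 1*3)**2 - (31 - 29)/(-1 + 6) = (9 - 3)**2 - 2/5 = 6**2 - 2/5 = 36 - 1*2/5 = 36 - 2/5 = 178/5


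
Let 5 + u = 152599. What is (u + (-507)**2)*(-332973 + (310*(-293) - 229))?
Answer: -173701740576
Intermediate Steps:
u = 152594 (u = -5 + 152599 = 152594)
(u + (-507)**2)*(-332973 + (310*(-293) - 229)) = (152594 + (-507)**2)*(-332973 + (310*(-293) - 229)) = (152594 + 257049)*(-332973 + (-90830 - 229)) = 409643*(-332973 - 91059) = 409643*(-424032) = -173701740576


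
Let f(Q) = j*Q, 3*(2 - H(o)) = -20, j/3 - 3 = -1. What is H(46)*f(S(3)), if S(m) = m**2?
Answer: 468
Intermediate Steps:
j = 6 (j = 9 + 3*(-1) = 9 - 3 = 6)
H(o) = 26/3 (H(o) = 2 - 1/3*(-20) = 2 + 20/3 = 26/3)
f(Q) = 6*Q
H(46)*f(S(3)) = 26*(6*3**2)/3 = 26*(6*9)/3 = (26/3)*54 = 468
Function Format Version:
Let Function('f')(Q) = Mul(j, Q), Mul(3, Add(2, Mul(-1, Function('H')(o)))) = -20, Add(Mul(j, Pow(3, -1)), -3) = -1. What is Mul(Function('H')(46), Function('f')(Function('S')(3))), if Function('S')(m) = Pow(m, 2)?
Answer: 468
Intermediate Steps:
j = 6 (j = Add(9, Mul(3, -1)) = Add(9, -3) = 6)
Function('H')(o) = Rational(26, 3) (Function('H')(o) = Add(2, Mul(Rational(-1, 3), -20)) = Add(2, Rational(20, 3)) = Rational(26, 3))
Function('f')(Q) = Mul(6, Q)
Mul(Function('H')(46), Function('f')(Function('S')(3))) = Mul(Rational(26, 3), Mul(6, Pow(3, 2))) = Mul(Rational(26, 3), Mul(6, 9)) = Mul(Rational(26, 3), 54) = 468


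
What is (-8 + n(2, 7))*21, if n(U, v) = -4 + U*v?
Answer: 42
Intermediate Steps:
(-8 + n(2, 7))*21 = (-8 + (-4 + 2*7))*21 = (-8 + (-4 + 14))*21 = (-8 + 10)*21 = 2*21 = 42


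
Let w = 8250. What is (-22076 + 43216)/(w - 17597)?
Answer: -21140/9347 ≈ -2.2617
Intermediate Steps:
(-22076 + 43216)/(w - 17597) = (-22076 + 43216)/(8250 - 17597) = 21140/(-9347) = 21140*(-1/9347) = -21140/9347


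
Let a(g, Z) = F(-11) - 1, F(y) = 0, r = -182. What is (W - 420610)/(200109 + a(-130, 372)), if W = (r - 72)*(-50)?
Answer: -203955/100054 ≈ -2.0384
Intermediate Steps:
W = 12700 (W = (-182 - 72)*(-50) = -254*(-50) = 12700)
a(g, Z) = -1 (a(g, Z) = 0 - 1 = -1)
(W - 420610)/(200109 + a(-130, 372)) = (12700 - 420610)/(200109 - 1) = -407910/200108 = -407910*1/200108 = -203955/100054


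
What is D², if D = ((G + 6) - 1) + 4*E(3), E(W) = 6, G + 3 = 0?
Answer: 676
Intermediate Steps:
G = -3 (G = -3 + 0 = -3)
D = 26 (D = ((-3 + 6) - 1) + 4*6 = (3 - 1) + 24 = 2 + 24 = 26)
D² = 26² = 676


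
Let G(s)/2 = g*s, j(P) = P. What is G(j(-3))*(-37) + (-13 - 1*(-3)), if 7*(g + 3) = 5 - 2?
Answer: -4066/7 ≈ -580.86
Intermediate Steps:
g = -18/7 (g = -3 + (5 - 2)/7 = -3 + (⅐)*3 = -3 + 3/7 = -18/7 ≈ -2.5714)
G(s) = -36*s/7 (G(s) = 2*(-18*s/7) = -36*s/7)
G(j(-3))*(-37) + (-13 - 1*(-3)) = -36/7*(-3)*(-37) + (-13 - 1*(-3)) = (108/7)*(-37) + (-13 + 3) = -3996/7 - 10 = -4066/7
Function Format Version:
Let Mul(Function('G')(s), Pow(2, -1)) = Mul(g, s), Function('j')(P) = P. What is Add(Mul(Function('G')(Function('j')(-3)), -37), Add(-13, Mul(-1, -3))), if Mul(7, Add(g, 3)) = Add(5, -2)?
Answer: Rational(-4066, 7) ≈ -580.86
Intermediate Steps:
g = Rational(-18, 7) (g = Add(-3, Mul(Rational(1, 7), Add(5, -2))) = Add(-3, Mul(Rational(1, 7), 3)) = Add(-3, Rational(3, 7)) = Rational(-18, 7) ≈ -2.5714)
Function('G')(s) = Mul(Rational(-36, 7), s) (Function('G')(s) = Mul(2, Mul(Rational(-18, 7), s)) = Mul(Rational(-36, 7), s))
Add(Mul(Function('G')(Function('j')(-3)), -37), Add(-13, Mul(-1, -3))) = Add(Mul(Mul(Rational(-36, 7), -3), -37), Add(-13, Mul(-1, -3))) = Add(Mul(Rational(108, 7), -37), Add(-13, 3)) = Add(Rational(-3996, 7), -10) = Rational(-4066, 7)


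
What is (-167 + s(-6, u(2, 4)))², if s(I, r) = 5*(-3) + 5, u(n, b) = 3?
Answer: 31329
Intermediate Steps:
s(I, r) = -10 (s(I, r) = -15 + 5 = -10)
(-167 + s(-6, u(2, 4)))² = (-167 - 10)² = (-177)² = 31329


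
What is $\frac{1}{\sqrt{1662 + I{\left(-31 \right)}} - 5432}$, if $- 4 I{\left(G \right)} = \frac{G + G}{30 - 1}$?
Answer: $- \frac{315056}{1711287765} - \frac{\sqrt{5592766}}{1711287765} \approx -0.00018549$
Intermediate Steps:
$I{\left(G \right)} = - \frac{G}{58}$ ($I{\left(G \right)} = - \frac{\left(G + G\right) \frac{1}{30 - 1}}{4} = - \frac{2 G \frac{1}{29}}{4} = - \frac{\frac{2}{29} G}{4} = - \frac{G}{58}$)
$\frac{1}{\sqrt{1662 + I{\left(-31 \right)}} - 5432} = \frac{1}{\sqrt{1662 - - \frac{31}{58}} - 5432} = \frac{1}{\sqrt{1662 + \frac{31}{58}} - 5432} = \frac{1}{\sqrt{\frac{96427}{58}} - 5432} = \frac{1}{\frac{\sqrt{5592766}}{58} - 5432} = \frac{1}{-5432 + \frac{\sqrt{5592766}}{58}}$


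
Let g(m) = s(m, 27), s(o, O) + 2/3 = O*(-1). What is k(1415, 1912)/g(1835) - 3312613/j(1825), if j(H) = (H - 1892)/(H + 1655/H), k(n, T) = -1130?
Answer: 183240080093274/2029765 ≈ 9.0276e+7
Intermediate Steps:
s(o, O) = -⅔ - O (s(o, O) = -⅔ + O*(-1) = -⅔ - O)
j(H) = (-1892 + H)/(H + 1655/H)
g(m) = -83/3 (g(m) = -⅔ - 1*27 = -⅔ - 27 = -83/3)
k(1415, 1912)/g(1835) - 3312613/j(1825) = -1130/(-83/3) - 3312613*(1655 + 1825²)/(1825*(-1892 + 1825)) = -1130*(-3/83) - 3312613/(1825*(-67)/(1655 + 3330625)) = 3390/83 - 3312613/(1825*(-67)/3332280) = 3390/83 - 3312613/(1825*(1/3332280)*(-67)) = 3390/83 - 3312613/(-24455/666456) = 3390/83 - 3312613*(-666456/24455) = 3390/83 + 2207710809528/24455 = 183240080093274/2029765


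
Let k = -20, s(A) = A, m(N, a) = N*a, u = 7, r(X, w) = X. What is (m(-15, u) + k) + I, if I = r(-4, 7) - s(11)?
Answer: -140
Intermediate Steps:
I = -15 (I = -4 - 1*11 = -4 - 11 = -15)
(m(-15, u) + k) + I = (-15*7 - 20) - 15 = (-105 - 20) - 15 = -125 - 15 = -140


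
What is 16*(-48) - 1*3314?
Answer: -4082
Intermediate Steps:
16*(-48) - 1*3314 = -768 - 3314 = -4082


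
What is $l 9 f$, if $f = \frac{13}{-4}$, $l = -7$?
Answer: $\frac{819}{4} \approx 204.75$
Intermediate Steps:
$f = - \frac{13}{4}$ ($f = 13 \left(- \frac{1}{4}\right) = - \frac{13}{4} \approx -3.25$)
$l 9 f = \left(-7\right) 9 \left(- \frac{13}{4}\right) = \left(-63\right) \left(- \frac{13}{4}\right) = \frac{819}{4}$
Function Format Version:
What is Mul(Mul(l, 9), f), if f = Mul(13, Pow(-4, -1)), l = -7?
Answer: Rational(819, 4) ≈ 204.75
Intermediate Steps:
f = Rational(-13, 4) (f = Mul(13, Rational(-1, 4)) = Rational(-13, 4) ≈ -3.2500)
Mul(Mul(l, 9), f) = Mul(Mul(-7, 9), Rational(-13, 4)) = Mul(-63, Rational(-13, 4)) = Rational(819, 4)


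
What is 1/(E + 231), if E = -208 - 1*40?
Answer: -1/17 ≈ -0.058824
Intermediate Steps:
E = -248 (E = -208 - 40 = -248)
1/(E + 231) = 1/(-248 + 231) = 1/(-17) = -1/17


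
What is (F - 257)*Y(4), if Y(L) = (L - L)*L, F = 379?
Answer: 0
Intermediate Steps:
Y(L) = 0 (Y(L) = 0*L = 0)
(F - 257)*Y(4) = (379 - 257)*0 = 122*0 = 0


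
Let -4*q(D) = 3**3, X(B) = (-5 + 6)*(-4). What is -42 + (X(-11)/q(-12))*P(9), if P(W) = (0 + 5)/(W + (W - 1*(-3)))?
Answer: -23734/567 ≈ -41.859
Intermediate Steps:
X(B) = -4 (X(B) = 1*(-4) = -4)
P(W) = 5/(3 + 2*W) (P(W) = 5/(W + (W + 3)) = 5/(W + (3 + W)) = 5/(3 + 2*W))
q(D) = -27/4 (q(D) = -1/4*3**3 = -1/4*27 = -27/4)
-42 + (X(-11)/q(-12))*P(9) = -42 + (-4/(-27/4))*(5/(3 + 2*9)) = -42 + (-4*(-4/27))*(5/(3 + 18)) = -42 + 16*(5/21)/27 = -42 + 16*(5*(1/21))/27 = -42 + (16/27)*(5/21) = -42 + 80/567 = -23734/567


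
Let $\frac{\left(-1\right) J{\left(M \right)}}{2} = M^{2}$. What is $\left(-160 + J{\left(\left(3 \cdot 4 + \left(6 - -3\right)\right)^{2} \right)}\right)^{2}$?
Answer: $151415930884$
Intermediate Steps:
$J{\left(M \right)} = - 2 M^{2}$
$\left(-160 + J{\left(\left(3 \cdot 4 + \left(6 - -3\right)\right)^{2} \right)}\right)^{2} = \left(-160 - 2 \left(\left(3 \cdot 4 + \left(6 - -3\right)\right)^{2}\right)^{2}\right)^{2} = \left(-160 - 2 \left(\left(12 + \left(6 + 3\right)\right)^{2}\right)^{2}\right)^{2} = \left(-160 - 2 \left(\left(12 + 9\right)^{2}\right)^{2}\right)^{2} = \left(-160 - 2 \left(21^{2}\right)^{2}\right)^{2} = \left(-160 - 2 \cdot 441^{2}\right)^{2} = \left(-160 - 388962\right)^{2} = \left(-389122\right)^{2} = 151415930884$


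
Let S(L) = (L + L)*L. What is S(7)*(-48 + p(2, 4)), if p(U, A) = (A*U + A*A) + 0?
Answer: -2352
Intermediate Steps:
S(L) = 2*L**2 (S(L) = (2*L)*L = 2*L**2)
p(U, A) = A**2 + A*U (p(U, A) = (A*U + A**2) + 0 = (A**2 + A*U) + 0 = A**2 + A*U)
S(7)*(-48 + p(2, 4)) = (2*7**2)*(-48 + 4*(4 + 2)) = (2*49)*(-48 + 4*6) = 98*(-48 + 24) = 98*(-24) = -2352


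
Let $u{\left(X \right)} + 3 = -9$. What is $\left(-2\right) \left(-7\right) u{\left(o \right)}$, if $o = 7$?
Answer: $-168$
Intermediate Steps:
$u{\left(X \right)} = -12$ ($u{\left(X \right)} = -3 - 9 = -12$)
$\left(-2\right) \left(-7\right) u{\left(o \right)} = \left(-2\right) \left(-7\right) \left(-12\right) = 14 \left(-12\right) = -168$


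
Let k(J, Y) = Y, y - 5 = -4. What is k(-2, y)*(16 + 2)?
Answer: 18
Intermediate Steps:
y = 1 (y = 5 - 4 = 1)
k(-2, y)*(16 + 2) = 1*(16 + 2) = 1*18 = 18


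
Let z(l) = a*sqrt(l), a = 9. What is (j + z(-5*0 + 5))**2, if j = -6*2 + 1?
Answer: 526 - 198*sqrt(5) ≈ 83.259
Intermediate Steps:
j = -11 (j = -12 + 1 = -11)
z(l) = 9*sqrt(l)
(j + z(-5*0 + 5))**2 = (-11 + 9*sqrt(-5*0 + 5))**2 = (-11 + 9*sqrt(0 + 5))**2 = (-11 + 9*sqrt(5))**2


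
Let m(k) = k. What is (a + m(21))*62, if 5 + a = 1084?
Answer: 68200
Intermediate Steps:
a = 1079 (a = -5 + 1084 = 1079)
(a + m(21))*62 = (1079 + 21)*62 = 1100*62 = 68200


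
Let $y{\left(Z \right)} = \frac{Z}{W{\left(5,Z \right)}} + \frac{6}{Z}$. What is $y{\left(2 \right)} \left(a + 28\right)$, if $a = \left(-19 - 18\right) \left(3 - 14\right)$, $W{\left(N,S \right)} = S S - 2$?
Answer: $1740$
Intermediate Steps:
$W{\left(N,S \right)} = -2 + S^{2}$ ($W{\left(N,S \right)} = S^{2} - 2 = -2 + S^{2}$)
$y{\left(Z \right)} = \frac{6}{Z} + \frac{Z}{-2 + Z^{2}}$ ($y{\left(Z \right)} = \frac{Z}{-2 + Z^{2}} + \frac{6}{Z} = \frac{6}{Z} + \frac{Z}{-2 + Z^{2}}$)
$a = 407$ ($a = \left(-37\right) \left(-11\right) = 407$)
$y{\left(2 \right)} \left(a + 28\right) = \frac{-12 + 7 \cdot 2^{2}}{2 \left(-2 + 2^{2}\right)} \left(407 + 28\right) = \frac{-12 + 7 \cdot 4}{2 \left(-2 + 4\right)} 435 = \frac{-12 + 28}{2 \cdot 2} \cdot 435 = \frac{1}{2} \cdot \frac{1}{2} \cdot 16 \cdot 435 = 4 \cdot 435 = 1740$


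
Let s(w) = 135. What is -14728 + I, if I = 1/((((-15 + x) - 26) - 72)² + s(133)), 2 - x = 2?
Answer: -190050111/12904 ≈ -14728.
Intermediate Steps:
x = 0 (x = 2 - 1*2 = 2 - 2 = 0)
I = 1/12904 (I = 1/((((-15 + 0) - 26) - 72)² + 135) = 1/(((-15 - 26) - 72)² + 135) = 1/((-41 - 72)² + 135) = 1/((-113)² + 135) = 1/(12769 + 135) = 1/12904 ≈ 7.7495e-5)
-14728 + I = -14728 + 1/12904 = -190050111/12904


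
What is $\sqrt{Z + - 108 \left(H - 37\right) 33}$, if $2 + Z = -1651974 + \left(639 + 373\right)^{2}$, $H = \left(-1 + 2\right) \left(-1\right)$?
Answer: $20 i \sqrt{1231} \approx 701.71 i$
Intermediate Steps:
$H = -1$ ($H = 1 \left(-1\right) = -1$)
$Z = -627832$ ($Z = -2 - \left(1651974 - \left(639 + 373\right)^{2}\right) = -2 - \left(1651974 - 1012^{2}\right) = -2 + \left(-1651974 + 1024144\right) = -2 - 627830 = -627832$)
$\sqrt{Z + - 108 \left(H - 37\right) 33} = \sqrt{-627832 + - 108 \left(-1 - 37\right) 33} = \sqrt{-627832 + \left(-108\right) \left(-38\right) 33} = \sqrt{-627832 + 4104 \cdot 33} = \sqrt{-627832 + 135432} = \sqrt{-492400} = 20 i \sqrt{1231}$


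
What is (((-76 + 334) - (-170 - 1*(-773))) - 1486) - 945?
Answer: -2776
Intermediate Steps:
(((-76 + 334) - (-170 - 1*(-773))) - 1486) - 945 = ((258 - (-170 + 773)) - 1486) - 945 = ((258 - 1*603) - 1486) - 945 = ((258 - 603) - 1486) - 945 = (-345 - 1486) - 945 = -1831 - 945 = -2776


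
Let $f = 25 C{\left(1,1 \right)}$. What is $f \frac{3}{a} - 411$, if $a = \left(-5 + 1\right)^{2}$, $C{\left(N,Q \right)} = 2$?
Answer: $- \frac{3213}{8} \approx -401.63$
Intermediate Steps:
$f = 50$ ($f = 25 \cdot 2 = 50$)
$a = 16$ ($a = \left(-4\right)^{2} = 16$)
$f \frac{3}{a} - 411 = 50 \cdot \frac{3}{16} - 411 = \frac{75}{8} - 411 = - \frac{3213}{8}$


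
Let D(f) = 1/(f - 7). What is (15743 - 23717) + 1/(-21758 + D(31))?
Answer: -4163951058/522191 ≈ -7974.0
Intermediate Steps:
D(f) = 1/(-7 + f)
(15743 - 23717) + 1/(-21758 + D(31)) = (15743 - 23717) + 1/(-21758 + 1/(-7 + 31)) = -7974 + 1/(-21758 + 1/24) = -7974 + 1/(-522191/24) = -7974 - 24/522191 = -4163951058/522191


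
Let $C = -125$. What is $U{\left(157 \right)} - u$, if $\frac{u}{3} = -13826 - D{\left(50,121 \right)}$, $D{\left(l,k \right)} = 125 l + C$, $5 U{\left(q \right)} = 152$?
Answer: $\frac{299417}{5} \approx 59883.0$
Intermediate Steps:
$U{\left(q \right)} = \frac{152}{5}$ ($U{\left(q \right)} = \frac{1}{5} \cdot 152 = \frac{152}{5}$)
$D{\left(l,k \right)} = -125 + 125 l$ ($D{\left(l,k \right)} = 125 l - 125 = -125 + 125 l$)
$u = -59853$ ($u = 3 \left(-13826 - \left(-125 + 125 \cdot 50\right)\right) = 3 \left(-13826 - \left(-125 + 6250\right)\right) = 3 \left(-13826 - 6125\right) = 3 \left(-19951\right) = -59853$)
$U{\left(157 \right)} - u = \frac{152}{5} - -59853 = \frac{152}{5} + 59853 = \frac{299417}{5}$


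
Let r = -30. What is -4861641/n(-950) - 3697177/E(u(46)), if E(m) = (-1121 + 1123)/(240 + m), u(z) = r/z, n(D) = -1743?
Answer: -11824994857523/26726 ≈ -4.4245e+8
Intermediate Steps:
u(z) = -30/z
E(m) = 2/(240 + m)
-4861641/n(-950) - 3697177/E(u(46)) = -4861641/(-1743) - 3697177/(2/(240 - 30/46)) = -4861641*(-1/1743) - 3697177/(2/(240 - 30*1/46)) = 1620547/581 - 3697177/(2/(240 - 15/23)) = 1620547/581 - 3697177/(2/(5505/23)) = 1620547/581 - 3697177/(2*(23/5505)) = 1620547/581 - 3697177/46/5505 = 1620547/581 - 3697177*5505/46 = 1620547/581 - 20352959385/46 = -11824994857523/26726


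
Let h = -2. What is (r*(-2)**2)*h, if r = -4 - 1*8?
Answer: 96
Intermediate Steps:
r = -12 (r = -4 - 8 = -12)
(r*(-2)**2)*h = -12*(-2)**2*(-2) = -12*4*(-2) = -48*(-2) = 96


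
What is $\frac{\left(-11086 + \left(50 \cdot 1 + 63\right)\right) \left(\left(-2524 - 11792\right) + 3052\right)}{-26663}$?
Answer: $- \frac{123599872}{26663} \approx -4635.6$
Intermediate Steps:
$\frac{\left(-11086 + \left(50 \cdot 1 + 63\right)\right) \left(\left(-2524 - 11792\right) + 3052\right)}{-26663} = \left(-11086 + \left(50 + 63\right)\right) \left(\left(-2524 - 11792\right) + 3052\right) \left(- \frac{1}{26663}\right) = \left(-11086 + 113\right) \left(-14316 + 3052\right) \left(- \frac{1}{26663}\right) = \left(-10973\right) \left(-11264\right) \left(- \frac{1}{26663}\right) = 123599872 \left(- \frac{1}{26663}\right) = - \frac{123599872}{26663}$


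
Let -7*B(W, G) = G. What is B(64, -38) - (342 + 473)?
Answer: -5667/7 ≈ -809.57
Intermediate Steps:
B(W, G) = -G/7
B(64, -38) - (342 + 473) = -1/7*(-38) - (342 + 473) = 38/7 - 1*815 = 38/7 - 815 = -5667/7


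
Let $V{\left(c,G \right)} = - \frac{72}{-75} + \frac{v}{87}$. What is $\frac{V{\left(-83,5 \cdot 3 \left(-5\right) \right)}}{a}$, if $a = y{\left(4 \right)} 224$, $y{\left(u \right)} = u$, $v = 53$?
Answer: $\frac{3413}{1948800} \approx 0.0017513$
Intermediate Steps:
$V{\left(c,G \right)} = \frac{3413}{2175}$ ($V{\left(c,G \right)} = - \frac{72}{-75} + \frac{53}{87} = \left(-72\right) \left(- \frac{1}{75}\right) + 53 \cdot \frac{1}{87} = \frac{24}{25} + \frac{53}{87} = \frac{3413}{2175}$)
$a = 896$ ($a = 4 \cdot 224 = 896$)
$\frac{V{\left(-83,5 \cdot 3 \left(-5\right) \right)}}{a} = \frac{3413}{2175 \cdot 896} = \frac{3413}{2175} \cdot \frac{1}{896} = \frac{3413}{1948800}$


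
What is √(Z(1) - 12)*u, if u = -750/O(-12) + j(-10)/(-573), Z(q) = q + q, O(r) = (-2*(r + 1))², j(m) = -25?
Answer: -208825*I*√10/138666 ≈ -4.7623*I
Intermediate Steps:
O(r) = (-2 - 2*r)² (O(r) = (-2*(1 + r))² = (-2 - 2*r)²)
Z(q) = 2*q
u = -208825/138666 (u = -750*1/(4*(1 - 12)²) - 25/(-573) = -750/(4*(-11)²) - 25*(-1/573) = -750/(4*121) + 25/573 = -750/484 + 25/573 = -750*1/484 + 25/573 = -375/242 + 25/573 = -208825/138666 ≈ -1.5060)
√(Z(1) - 12)*u = √(2*1 - 12)*(-208825/138666) = √(2 - 12)*(-208825/138666) = √(-10)*(-208825/138666) = (I*√10)*(-208825/138666) = -208825*I*√10/138666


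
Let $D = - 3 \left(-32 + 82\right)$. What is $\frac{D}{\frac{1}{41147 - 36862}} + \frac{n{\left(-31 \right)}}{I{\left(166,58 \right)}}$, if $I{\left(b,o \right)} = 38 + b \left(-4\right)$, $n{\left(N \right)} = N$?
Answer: $- \frac{402361469}{626} \approx -6.4275 \cdot 10^{5}$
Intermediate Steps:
$D = -150$ ($D = \left(-3\right) 50 = -150$)
$I{\left(b,o \right)} = 38 - 4 b$
$\frac{D}{\frac{1}{41147 - 36862}} + \frac{n{\left(-31 \right)}}{I{\left(166,58 \right)}} = - \frac{150}{\frac{1}{41147 - 36862}} - \frac{31}{38 - 664} = - \frac{150}{\frac{1}{4285}} - \frac{31}{38 - 664} = - 150 \frac{1}{\frac{1}{4285}} - \frac{31}{-626} = \left(-150\right) 4285 - - \frac{31}{626} = -642750 + \frac{31}{626} = - \frac{402361469}{626}$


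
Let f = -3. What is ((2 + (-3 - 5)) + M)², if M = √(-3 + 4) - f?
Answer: 4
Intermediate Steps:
M = 4 (M = √(-3 + 4) - 1*(-3) = √1 + 3 = 1 + 3 = 4)
((2 + (-3 - 5)) + M)² = ((2 + (-3 - 5)) + 4)² = ((2 - 8) + 4)² = (-6 + 4)² = (-2)² = 4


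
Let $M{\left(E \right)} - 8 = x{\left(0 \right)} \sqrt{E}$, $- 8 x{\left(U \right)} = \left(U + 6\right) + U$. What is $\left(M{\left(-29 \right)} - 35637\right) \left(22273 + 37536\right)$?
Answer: $-2130934861 - \frac{179427 i \sqrt{29}}{4} \approx -2.1309 \cdot 10^{9} - 2.4156 \cdot 10^{5} i$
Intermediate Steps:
$x{\left(U \right)} = - \frac{3}{4} - \frac{U}{4}$ ($x{\left(U \right)} = - \frac{\left(U + 6\right) + U}{8} = - \frac{\left(6 + U\right) + U}{8} = - \frac{6 + 2 U}{8} = - \frac{3}{4} - \frac{U}{4}$)
$M{\left(E \right)} = 8 - \frac{3 \sqrt{E}}{4}$ ($M{\left(E \right)} = 8 + \left(- \frac{3}{4} - 0\right) \sqrt{E} = 8 + \left(- \frac{3}{4} + 0\right) \sqrt{E} = 8 - \frac{3 \sqrt{E}}{4}$)
$\left(M{\left(-29 \right)} - 35637\right) \left(22273 + 37536\right) = \left(\left(8 - \frac{3 \sqrt{-29}}{4}\right) - 35637\right) \left(22273 + 37536\right) = \left(\left(8 - \frac{3 i \sqrt{29}}{4}\right) - 35637\right) 59809 = \left(-35629 - \frac{3 i \sqrt{29}}{4}\right) 59809 = -2130934861 - \frac{179427 i \sqrt{29}}{4}$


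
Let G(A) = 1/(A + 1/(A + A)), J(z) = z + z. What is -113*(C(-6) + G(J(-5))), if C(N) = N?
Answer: 138538/201 ≈ 689.24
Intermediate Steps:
J(z) = 2*z
G(A) = 1/(A + 1/(2*A))
-113*(C(-6) + G(J(-5))) = -113*(-6 + 2*(2*(-5))/(1 + 2*(2*(-5))**2)) = -113*(-6 + 2*(-10)/(1 + 2*(-10)**2)) = -113*(-6 + 2*(-10)/(1 + 2*100)) = -113*(-6 + 2*(-10)/(1 + 200)) = -113*(-6 + 2*(-10)/201) = -113*(-6 + 2*(-10)*(1/201)) = -113*(-6 - 20/201) = -113*(-1226/201) = 138538/201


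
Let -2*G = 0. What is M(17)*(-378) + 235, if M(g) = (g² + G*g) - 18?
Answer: -102203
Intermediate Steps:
G = 0 (G = -½*0 = 0)
M(g) = -18 + g² (M(g) = (g² + 0*g) - 18 = (g² + 0) - 18 = g² - 18 = -18 + g²)
M(17)*(-378) + 235 = (-18 + 17²)*(-378) + 235 = (-18 + 289)*(-378) + 235 = 271*(-378) + 235 = -102438 + 235 = -102203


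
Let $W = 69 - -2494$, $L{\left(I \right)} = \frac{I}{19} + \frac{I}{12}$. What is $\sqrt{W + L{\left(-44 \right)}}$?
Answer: $\frac{5 \sqrt{332310}}{57} \approx 50.567$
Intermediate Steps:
$L{\left(I \right)} = \frac{31 I}{228}$ ($L{\left(I \right)} = I \frac{1}{19} + I \frac{1}{12} = \frac{I}{19} + \frac{I}{12} = \frac{31 I}{228}$)
$W = 2563$ ($W = 69 + 2494 = 2563$)
$\sqrt{W + L{\left(-44 \right)}} = \sqrt{2563 + \frac{31}{228} \left(-44\right)} = \sqrt{2563 - \frac{341}{57}} = \sqrt{\frac{145750}{57}} = \frac{5 \sqrt{332310}}{57}$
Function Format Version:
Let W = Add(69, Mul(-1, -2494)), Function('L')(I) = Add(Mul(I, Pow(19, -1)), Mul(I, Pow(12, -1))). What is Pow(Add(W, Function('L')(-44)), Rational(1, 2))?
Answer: Mul(Rational(5, 57), Pow(332310, Rational(1, 2))) ≈ 50.567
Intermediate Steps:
Function('L')(I) = Mul(Rational(31, 228), I) (Function('L')(I) = Add(Mul(I, Rational(1, 19)), Mul(I, Rational(1, 12))) = Add(Mul(Rational(1, 19), I), Mul(Rational(1, 12), I)) = Mul(Rational(31, 228), I))
W = 2563 (W = Add(69, 2494) = 2563)
Pow(Add(W, Function('L')(-44)), Rational(1, 2)) = Pow(Add(2563, Mul(Rational(31, 228), -44)), Rational(1, 2)) = Pow(Add(2563, Rational(-341, 57)), Rational(1, 2)) = Pow(Rational(145750, 57), Rational(1, 2)) = Mul(Rational(5, 57), Pow(332310, Rational(1, 2)))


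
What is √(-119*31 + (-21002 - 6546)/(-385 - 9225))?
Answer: I*√88559355/155 ≈ 60.714*I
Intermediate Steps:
√(-119*31 + (-21002 - 6546)/(-385 - 9225)) = √(-3689 - 27548/(-9610)) = √(-3689 - 27548*(-1/9610)) = √(-3689 + 13774/4805) = √(-17711871/4805) = I*√88559355/155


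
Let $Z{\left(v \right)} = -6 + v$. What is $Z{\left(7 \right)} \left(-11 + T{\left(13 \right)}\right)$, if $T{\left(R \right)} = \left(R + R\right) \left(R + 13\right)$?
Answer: $665$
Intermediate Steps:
$T{\left(R \right)} = 2 R \left(13 + R\right)$
$Z{\left(7 \right)} \left(-11 + T{\left(13 \right)}\right) = \left(-6 + 7\right) \left(-11 + 2 \cdot 13 \left(13 + 13\right)\right) = 1 \left(-11 + 2 \cdot 13 \cdot 26\right) = 1 \left(-11 + 676\right) = 1 \cdot 665 = 665$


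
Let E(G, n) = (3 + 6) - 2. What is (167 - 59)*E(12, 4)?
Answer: 756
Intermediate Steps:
E(G, n) = 7 (E(G, n) = 9 - 2 = 7)
(167 - 59)*E(12, 4) = (167 - 59)*7 = 108*7 = 756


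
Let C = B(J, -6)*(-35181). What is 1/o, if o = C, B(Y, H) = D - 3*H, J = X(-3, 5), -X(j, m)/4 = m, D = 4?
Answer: -1/773982 ≈ -1.2920e-6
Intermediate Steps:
X(j, m) = -4*m
J = -20 (J = -4*5 = -20)
B(Y, H) = 4 - 3*H
C = -773982 (C = (4 - 3*(-6))*(-35181) = (4 + 18)*(-35181) = 22*(-35181) = -773982)
o = -773982
1/o = 1/(-773982) = -1/773982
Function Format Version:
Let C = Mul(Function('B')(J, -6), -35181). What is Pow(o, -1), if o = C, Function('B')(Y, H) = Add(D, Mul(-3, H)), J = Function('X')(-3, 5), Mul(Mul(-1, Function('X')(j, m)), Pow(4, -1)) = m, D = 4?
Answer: Rational(-1, 773982) ≈ -1.2920e-6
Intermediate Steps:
Function('X')(j, m) = Mul(-4, m)
J = -20 (J = Mul(-4, 5) = -20)
Function('B')(Y, H) = Add(4, Mul(-3, H))
C = -773982 (C = Mul(Add(4, Mul(-3, -6)), -35181) = Mul(Add(4, 18), -35181) = Mul(22, -35181) = -773982)
o = -773982
Pow(o, -1) = Pow(-773982, -1) = Rational(-1, 773982)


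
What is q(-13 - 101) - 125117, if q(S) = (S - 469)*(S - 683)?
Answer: 339534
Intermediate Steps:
q(S) = (-683 + S)*(-469 + S) (q(S) = (-469 + S)*(-683 + S) = (-683 + S)*(-469 + S))
q(-13 - 101) - 125117 = (320327 + (-13 - 101)² - 1152*(-13 - 101)) - 125117 = (320327 + (-114)² - 1152*(-114)) - 125117 = (320327 + 12996 + 131328) - 125117 = 464651 - 125117 = 339534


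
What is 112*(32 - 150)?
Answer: -13216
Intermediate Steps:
112*(32 - 150) = 112*(-118) = -13216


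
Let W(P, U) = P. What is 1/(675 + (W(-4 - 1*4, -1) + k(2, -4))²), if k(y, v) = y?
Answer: 1/711 ≈ 0.0014065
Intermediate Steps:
1/(675 + (W(-4 - 1*4, -1) + k(2, -4))²) = 1/(675 + ((-4 - 1*4) + 2)²) = 1/(675 + ((-4 - 4) + 2)²) = 1/(675 + (-8 + 2)²) = 1/(675 + (-6)²) = 1/(675 + 36) = 1/711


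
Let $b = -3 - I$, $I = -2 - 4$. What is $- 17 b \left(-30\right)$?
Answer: $1530$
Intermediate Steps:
$I = -6$ ($I = -2 - 4 = -6$)
$b = 3$ ($b = -3 - -6 = -3 + 6 = 3$)
$- 17 b \left(-30\right) = \left(-17\right) 3 \left(-30\right) = \left(-51\right) \left(-30\right) = 1530$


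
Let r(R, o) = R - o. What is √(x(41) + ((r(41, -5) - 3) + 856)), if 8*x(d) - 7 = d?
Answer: √905 ≈ 30.083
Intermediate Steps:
x(d) = 7/8 + d/8
√(x(41) + ((r(41, -5) - 3) + 856)) = √((7/8 + (⅛)*41) + (((41 - 1*(-5)) - 3) + 856)) = √((7/8 + 41/8) + (((41 + 5) - 3) + 856)) = √(6 + ((46 - 3) + 856)) = √(6 + (43 + 856)) = √(6 + 899) = √905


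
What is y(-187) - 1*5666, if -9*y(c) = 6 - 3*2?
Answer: -5666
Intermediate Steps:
y(c) = 0 (y(c) = -(6 - 3*2)/9 = -(6 - 6)/9 = -⅑*0 = 0)
y(-187) - 1*5666 = 0 - 1*5666 = 0 - 5666 = -5666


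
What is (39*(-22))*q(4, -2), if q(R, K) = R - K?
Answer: -5148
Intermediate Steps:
(39*(-22))*q(4, -2) = (39*(-22))*(4 - 1*(-2)) = -858*(4 + 2) = -858*6 = -5148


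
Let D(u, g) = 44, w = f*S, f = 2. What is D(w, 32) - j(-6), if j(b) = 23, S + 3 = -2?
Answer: 21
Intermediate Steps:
S = -5 (S = -3 - 2 = -5)
w = -10 (w = 2*(-5) = -10)
D(w, 32) - j(-6) = 44 - 1*23 = 44 - 23 = 21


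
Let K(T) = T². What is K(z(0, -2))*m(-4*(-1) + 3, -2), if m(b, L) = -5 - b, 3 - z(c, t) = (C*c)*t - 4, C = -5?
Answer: -588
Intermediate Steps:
z(c, t) = 7 + 5*c*t (z(c, t) = 3 - ((-5*c)*t - 4) = 3 - (-5*c*t - 4) = 3 - (-4 - 5*c*t) = 3 + (4 + 5*c*t) = 7 + 5*c*t)
K(z(0, -2))*m(-4*(-1) + 3, -2) = (7 + 5*0*(-2))²*(-5 - (-4*(-1) + 3)) = (7 + 0)²*(-5 - (4 + 3)) = 7²*(-5 - 1*7) = 49*(-5 - 7) = 49*(-12) = -588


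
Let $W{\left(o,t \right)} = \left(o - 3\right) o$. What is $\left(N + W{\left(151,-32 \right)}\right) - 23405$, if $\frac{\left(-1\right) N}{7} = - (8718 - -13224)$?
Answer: $152537$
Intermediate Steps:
$W{\left(o,t \right)} = o \left(-3 + o\right)$ ($W{\left(o,t \right)} = \left(-3 + o\right) o = o \left(-3 + o\right)$)
$N = 153594$ ($N = - 7 \left(- (8718 - -13224)\right) = - 7 \left(- (8718 + 13224)\right) = - 7 \left(\left(-1\right) 21942\right) = \left(-7\right) \left(-21942\right) = 153594$)
$\left(N + W{\left(151,-32 \right)}\right) - 23405 = \left(153594 + 151 \left(-3 + 151\right)\right) - 23405 = \left(153594 + 151 \cdot 148\right) - 23405 = \left(153594 + 22348\right) - 23405 = 175942 - 23405 = 152537$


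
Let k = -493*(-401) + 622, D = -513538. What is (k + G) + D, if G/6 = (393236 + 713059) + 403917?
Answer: 8746049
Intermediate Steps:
k = 198315 (k = 197693 + 622 = 198315)
G = 9061272 (G = 6*((393236 + 713059) + 403917) = 6*(1106295 + 403917) = 6*1510212 = 9061272)
(k + G) + D = (198315 + 9061272) - 513538 = 9259587 - 513538 = 8746049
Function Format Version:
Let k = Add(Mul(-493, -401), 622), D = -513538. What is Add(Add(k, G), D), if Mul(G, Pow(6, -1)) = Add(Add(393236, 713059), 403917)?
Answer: 8746049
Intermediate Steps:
k = 198315 (k = Add(197693, 622) = 198315)
G = 9061272 (G = Mul(6, Add(Add(393236, 713059), 403917)) = Mul(6, Add(1106295, 403917)) = Mul(6, 1510212) = 9061272)
Add(Add(k, G), D) = Add(Add(198315, 9061272), -513538) = Add(9259587, -513538) = 8746049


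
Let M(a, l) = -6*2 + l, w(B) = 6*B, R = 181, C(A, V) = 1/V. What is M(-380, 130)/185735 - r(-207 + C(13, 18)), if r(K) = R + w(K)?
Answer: 591009124/557205 ≈ 1060.7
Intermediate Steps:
M(a, l) = -12 + l
r(K) = 181 + 6*K
M(-380, 130)/185735 - r(-207 + C(13, 18)) = (-12 + 130)/185735 - (181 + 6*(-207 + 1/18)) = 118*(1/185735) - (181 + 6*(-207 + 1/18)) = 118/185735 - (181 + 6*(-3725/18)) = 118/185735 - (181 - 3725/3) = 118/185735 - 1*(-3182/3) = 118/185735 + 3182/3 = 591009124/557205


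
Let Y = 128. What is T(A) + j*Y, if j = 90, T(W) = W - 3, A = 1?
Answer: 11518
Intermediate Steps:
T(W) = -3 + W
T(A) + j*Y = (-3 + 1) + 90*128 = -2 + 11520 = 11518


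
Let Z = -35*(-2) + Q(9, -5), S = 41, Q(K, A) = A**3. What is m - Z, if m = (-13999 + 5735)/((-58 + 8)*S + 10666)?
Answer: 58202/1077 ≈ 54.041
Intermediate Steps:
m = -1033/1077 (m = (-13999 + 5735)/((-58 + 8)*41 + 10666) = -8264/(-50*41 + 10666) = -8264/(-2050 + 10666) = -8264/8616 = -8264*1/8616 = -1033/1077 ≈ -0.95915)
Z = -55 (Z = -35*(-2) + (-5)**3 = 70 - 125 = -55)
m - Z = -1033/1077 - 1*(-55) = -1033/1077 + 55 = 58202/1077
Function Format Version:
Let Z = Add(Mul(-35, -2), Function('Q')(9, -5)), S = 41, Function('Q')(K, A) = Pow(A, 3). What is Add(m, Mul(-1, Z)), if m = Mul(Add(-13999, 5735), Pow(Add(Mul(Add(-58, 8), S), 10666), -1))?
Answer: Rational(58202, 1077) ≈ 54.041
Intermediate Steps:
m = Rational(-1033, 1077) (m = Mul(Add(-13999, 5735), Pow(Add(Mul(Add(-58, 8), 41), 10666), -1)) = Mul(-8264, Pow(Add(Mul(-50, 41), 10666), -1)) = Mul(-8264, Pow(Add(-2050, 10666), -1)) = Mul(-8264, Pow(8616, -1)) = Mul(-8264, Rational(1, 8616)) = Rational(-1033, 1077) ≈ -0.95915)
Z = -55 (Z = Add(Mul(-35, -2), Pow(-5, 3)) = Add(70, -125) = -55)
Add(m, Mul(-1, Z)) = Add(Rational(-1033, 1077), Mul(-1, -55)) = Add(Rational(-1033, 1077), 55) = Rational(58202, 1077)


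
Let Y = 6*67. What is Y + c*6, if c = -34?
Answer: 198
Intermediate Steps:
Y = 402
Y + c*6 = 402 - 34*6 = 402 - 204 = 198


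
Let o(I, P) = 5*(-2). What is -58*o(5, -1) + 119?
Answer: 699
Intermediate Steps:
o(I, P) = -10
-58*o(5, -1) + 119 = -58*(-10) + 119 = 580 + 119 = 699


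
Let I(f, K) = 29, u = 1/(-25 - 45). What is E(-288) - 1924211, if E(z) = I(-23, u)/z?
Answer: -554172797/288 ≈ -1.9242e+6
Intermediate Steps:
u = -1/70 (u = 1/(-70) = -1/70 ≈ -0.014286)
E(z) = 29/z
E(-288) - 1924211 = 29/(-288) - 1924211 = 29*(-1/288) - 1924211 = -29/288 - 1924211 = -554172797/288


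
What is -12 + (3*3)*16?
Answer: 132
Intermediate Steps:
-12 + (3*3)*16 = -12 + 9*16 = -12 + 144 = 132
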